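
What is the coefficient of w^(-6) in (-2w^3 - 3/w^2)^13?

-225173520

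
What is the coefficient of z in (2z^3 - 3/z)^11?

8660520

General term: C(11,j)·(2z^3)^j·(-3/z)^(11-j), with z-exponent 3j − 1(11−j) = 4j − 11.
Set 4j − 11 = 1: j = 3.
C(11,3) = 165; 2^3 = 8; (-3)^8 = 6561.
Coefficient = 165 · 8 · 6561 = 8660520.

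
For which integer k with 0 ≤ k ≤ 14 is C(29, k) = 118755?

C(29,k) increases on 0 ≤ k ≤ 14. C(29,4) = 23751 and C(29,5) = 118755, so k = 5.

5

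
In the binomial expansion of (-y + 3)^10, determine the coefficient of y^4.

The general term is C(10,j)·(-y)^j·(3)^(10-j); the y^4 term has j = 4.
C(10,4) = 210.
Coefficient = C(10,4) · 3^6 = 210 · 729 = 153090.

153090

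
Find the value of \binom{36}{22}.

3796297200

C(36,22) = C(36,14) by symmetry.
C(36,14) = (36·35·34·33·32·31·30·29·28·27·26·25·24·23) / 14! = 330954702783344640000 / 87178291200 = 3796297200.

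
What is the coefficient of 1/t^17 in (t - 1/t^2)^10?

-10

General term: C(10,j)·(t)^j·(-1/t^2)^(10-j), with t-exponent 1j − 2(10−j) = 3j − 20.
Set 3j − 20 = -17: j = 1.
C(10,1) = 10; 1^1 = 1; (-1)^9 = -1.
Coefficient = 10 · 1 · (-1) = -10.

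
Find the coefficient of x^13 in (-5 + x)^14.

The general term is C(14,j)·(-5)^j·(x)^(14-j); the x^13 term has j = 1.
C(14,1) = 14.
Coefficient = C(14,1) · (-5)^1 = 14 · (-5) = -70.

-70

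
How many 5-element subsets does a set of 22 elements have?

26334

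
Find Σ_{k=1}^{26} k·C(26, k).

872415232

Differentiating (1+x)^26 and setting x=1: Σ k·C(26,k) = 26·2^25 = 872415232.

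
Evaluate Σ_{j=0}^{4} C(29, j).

1 + 29 + 406 + 3654 + 23751 = 27841.

27841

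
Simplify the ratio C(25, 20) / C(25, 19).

3/10

C(n,k+1)/C(n,k) = (n−k)/(k+1) = (25−19)/(19+1) = 6/20 = 3/10.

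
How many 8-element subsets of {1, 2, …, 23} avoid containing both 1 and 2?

All 8-subsets: C(23,8) = 490314. Those containing both fixed elements: C(21,6) = 54264.
490314 − 54264 = 436050.

436050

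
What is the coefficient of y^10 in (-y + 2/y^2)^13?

General term: C(13,j)·(-y)^j·(2/y^2)^(13-j), with y-exponent 1j − 2(13−j) = 3j − 26.
Set 3j − 26 = 10: j = 12.
C(13,12) = 13; (-1)^12 = 1; 2^1 = 2.
Coefficient = 13 · 1 · 2 = 26.

26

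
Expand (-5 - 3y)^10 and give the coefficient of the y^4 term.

265781250

The general term is C(10,j)·(-5)^j·(-3y)^(10-j); the y^4 term has j = 6.
C(10,6) = 210.
Coefficient = C(10,6) · (-5)^6 · (-3)^4 = 210 · 15625 · 81 = 265781250.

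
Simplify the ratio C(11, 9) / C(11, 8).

C(n,k+1)/C(n,k) = (n−k)/(k+1) = (11−8)/(8+1) = 3/9 = 1/3.

1/3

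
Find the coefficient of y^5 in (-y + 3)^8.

The general term is C(8,j)·(-y)^j·(3)^(8-j); the y^5 term has j = 5.
C(8,5) = 56.
Coefficient = C(8,5) · (-1)^5 · 3^3 = 56 · (-1) · 27 = -1512.

-1512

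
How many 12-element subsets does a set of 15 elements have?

C(15,12) = C(15,3) by symmetry.
C(15,3) = (15·14·13) / 3! = 2730 / 6 = 455.

455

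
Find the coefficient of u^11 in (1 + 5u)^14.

17773437500

The general term is C(14,j)·(1)^j·(5u)^(14-j); the u^11 term has j = 3.
C(14,3) = 364.
Coefficient = C(14,3) · 5^11 = 364 · 48828125 = 17773437500.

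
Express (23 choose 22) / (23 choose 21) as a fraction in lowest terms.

1/11

C(n,k+1)/C(n,k) = (n−k)/(k+1) = (23−21)/(21+1) = 2/22 = 1/11.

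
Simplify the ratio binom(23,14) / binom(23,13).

C(n,k+1)/C(n,k) = (n−k)/(k+1) = (23−13)/(13+1) = 10/14 = 5/7.

5/7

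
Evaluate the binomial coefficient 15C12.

455

C(15,12) = C(15,3) by symmetry.
C(15,3) = (15·14·13) / 3! = 2730 / 6 = 455.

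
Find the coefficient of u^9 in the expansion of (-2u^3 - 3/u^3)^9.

-145152

General term: C(9,j)·(-2u^3)^j·(-3/u^3)^(9-j), with u-exponent 3j − 3(9−j) = 6j − 27.
Set 6j − 27 = 9: j = 6.
C(9,6) = 84; (-2)^6 = 64; (-3)^3 = -27.
Coefficient = 84 · 64 · (-27) = -145152.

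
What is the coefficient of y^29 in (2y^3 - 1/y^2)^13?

159744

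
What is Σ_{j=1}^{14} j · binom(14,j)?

114688

Differentiating (1+x)^14 and setting x=1: Σ j·C(14,j) = 14·2^13 = 114688.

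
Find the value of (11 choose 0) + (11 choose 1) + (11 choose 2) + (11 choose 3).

232

1 + 11 + 55 + 165 = 232.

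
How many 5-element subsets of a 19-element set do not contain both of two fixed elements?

All 5-subsets: C(19,5) = 11628. Those containing both fixed elements: C(17,3) = 680.
11628 − 680 = 10948.

10948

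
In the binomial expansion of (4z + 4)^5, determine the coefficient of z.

The general term is C(5,j)·(4z)^j·(4)^(5-j); the z^1 term has j = 1.
C(5,1) = 5.
Coefficient = C(5,1) · 4^1 · 4^4 = 5 · 4 · 256 = 5120.

5120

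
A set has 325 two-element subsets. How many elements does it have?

26

n(n−1)/2 = 325 ⇒ n(n−1) = 650. Since 26·25 = 650, n = 26.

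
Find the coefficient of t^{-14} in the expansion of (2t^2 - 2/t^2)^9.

4608

General term: C(9,j)·(2t^2)^j·(-2/t^2)^(9-j), with t-exponent 2j − 2(9−j) = 4j − 18.
Set 4j − 18 = -14: j = 1.
C(9,1) = 9; 2^1 = 2; (-2)^8 = 256.
Coefficient = 9 · 2 · 256 = 4608.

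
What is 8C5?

C(8,5) = C(8,3) by symmetry.
C(8,3) = (8·7·6) / 3! = 336 / 6 = 56.

56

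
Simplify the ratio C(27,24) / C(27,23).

1/6

C(n,k+1)/C(n,k) = (n−k)/(k+1) = (27−23)/(23+1) = 4/24 = 1/6.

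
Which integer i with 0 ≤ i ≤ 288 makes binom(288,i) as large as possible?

144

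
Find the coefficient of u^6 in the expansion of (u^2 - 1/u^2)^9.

General term: C(9,j)·(u^2)^j·(-1/u^2)^(9-j), with u-exponent 2j − 2(9−j) = 4j − 18.
Set 4j − 18 = 6: j = 6.
C(9,6) = 84; 1^6 = 1; (-1)^3 = -1.
Coefficient = 84 · 1 · (-1) = -84.

-84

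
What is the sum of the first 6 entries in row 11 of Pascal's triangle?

1024

1 + 11 + 55 + 165 + 330 + 462 = 1024.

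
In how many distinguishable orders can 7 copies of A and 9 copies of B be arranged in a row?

Choose positions for the A's: C(16,7) = 11440.

11440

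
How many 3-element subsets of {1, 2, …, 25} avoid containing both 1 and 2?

2277

All 3-subsets: C(25,3) = 2300. Those containing both fixed elements: C(23,1) = 23.
2300 − 23 = 2277.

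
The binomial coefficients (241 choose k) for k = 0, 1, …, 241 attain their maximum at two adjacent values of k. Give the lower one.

120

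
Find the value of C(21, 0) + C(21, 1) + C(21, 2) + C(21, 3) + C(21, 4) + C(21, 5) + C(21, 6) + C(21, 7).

1 + 21 + 210 + 1330 + 5985 + 20349 + 54264 + 116280 = 198440.

198440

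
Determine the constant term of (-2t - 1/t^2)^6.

General term: C(6,j)·(-2t)^j·(-1/t^2)^(6-j), with t-exponent 1j − 2(6−j) = 3j − 12.
Set 3j − 12 = 0: j = 4.
C(6,4) = 15; (-2)^4 = 16; (-1)^2 = 1.
Coefficient = 15 · 16 · 1 = 240.

240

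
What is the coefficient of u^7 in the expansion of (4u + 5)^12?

40550400000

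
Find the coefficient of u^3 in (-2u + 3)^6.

The general term is C(6,j)·(-2u)^j·(3)^(6-j); the u^3 term has j = 3.
C(6,3) = 20.
Coefficient = C(6,3) · (-2)^3 · 3^3 = 20 · (-8) · 27 = -4320.

-4320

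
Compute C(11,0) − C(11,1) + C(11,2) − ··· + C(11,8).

45

The partial alternating sum Σ_{k=0}^{8} (−1)^k C(11,k) = (−1)^8 C(10,8) = 45.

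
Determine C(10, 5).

252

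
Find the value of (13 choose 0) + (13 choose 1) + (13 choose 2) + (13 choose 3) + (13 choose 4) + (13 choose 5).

2380

1 + 13 + 78 + 286 + 715 + 1287 = 2380.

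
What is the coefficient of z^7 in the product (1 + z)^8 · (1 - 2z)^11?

Coefficient of z^7 = Σ_{j} C(8,j)·1^j·C(11,7-j)·(-2)^(7-j) for j from 0 to 7.
= (-42240) + 236544 + (-413952) + 295680 + (-92400) + 12320 + (-616) + 8 = -4656.

-4656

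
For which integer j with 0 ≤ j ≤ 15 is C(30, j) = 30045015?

10

C(30,j) increases on 0 ≤ j ≤ 15. C(30,9) = 14307150 and C(30,10) = 30045015, so j = 10.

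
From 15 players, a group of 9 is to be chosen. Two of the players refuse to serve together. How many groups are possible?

All 9-subsets: C(15,9) = 5005. Those containing both fixed elements: C(13,7) = 1716.
5005 − 1716 = 3289.

3289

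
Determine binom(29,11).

34597290

C(29,11) = (29·28·27·26·25·24·23·22·21·20·19) / 11! = 1381013105472000 / 39916800 = 34597290.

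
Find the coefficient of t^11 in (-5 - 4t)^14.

190840832000

The general term is C(14,j)·(-5)^j·(-4t)^(14-j); the t^11 term has j = 3.
C(14,3) = 364.
Coefficient = C(14,3) · (-5)^3 · (-4)^11 = 364 · (-125) · (-4194304) = 190840832000.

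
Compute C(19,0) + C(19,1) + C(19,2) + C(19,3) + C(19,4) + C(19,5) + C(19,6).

43796

1 + 19 + 171 + 969 + 3876 + 11628 + 27132 = 43796.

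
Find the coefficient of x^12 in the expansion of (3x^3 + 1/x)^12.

General term: C(12,j)·(3x^3)^j·(1/x)^(12-j), with x-exponent 3j − 1(12−j) = 4j − 12.
Set 4j − 12 = 12: j = 6.
C(12,6) = 924; 3^6 = 729; 1^6 = 1.
Coefficient = 924 · 729 · 1 = 673596.

673596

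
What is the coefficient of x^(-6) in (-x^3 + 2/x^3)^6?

240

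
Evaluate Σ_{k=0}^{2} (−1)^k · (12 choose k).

The partial alternating sum Σ_{k=0}^{2} (−1)^k C(12,k) = (−1)^2 C(11,2) = 55.

55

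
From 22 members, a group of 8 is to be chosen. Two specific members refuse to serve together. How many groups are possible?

281010

All 8-subsets: C(22,8) = 319770. Those containing both fixed elements: C(20,6) = 38760.
319770 − 38760 = 281010.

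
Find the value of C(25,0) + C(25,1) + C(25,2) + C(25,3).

1 + 25 + 300 + 2300 = 2626.

2626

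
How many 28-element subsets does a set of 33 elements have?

237336

C(33,28) = C(33,5) by symmetry.
C(33,5) = (33·32·31·30·29) / 5! = 28480320 / 120 = 237336.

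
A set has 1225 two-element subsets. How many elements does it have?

n(n−1)/2 = 1225 ⇒ n(n−1) = 2450. Since 50·49 = 2450, n = 50.

50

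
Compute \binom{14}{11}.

364

C(14,11) = C(14,3) by symmetry.
C(14,3) = (14·13·12) / 3! = 2184 / 6 = 364.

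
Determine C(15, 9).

5005

C(15,9) = C(15,6) by symmetry.
C(15,6) = (15·14·13·12·11·10) / 6! = 3603600 / 720 = 5005.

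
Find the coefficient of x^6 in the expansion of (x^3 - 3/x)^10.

153090

General term: C(10,j)·(x^3)^j·(-3/x)^(10-j), with x-exponent 3j − 1(10−j) = 4j − 10.
Set 4j − 10 = 6: j = 4.
C(10,4) = 210; 1^4 = 1; (-3)^6 = 729.
Coefficient = 210 · 1 · 729 = 153090.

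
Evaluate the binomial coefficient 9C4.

C(9,4) = (9·8·7·6) / 4! = 3024 / 24 = 126.

126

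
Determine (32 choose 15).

C(32,15) = (32·31·30·29·28·27·26·25·24·23·22·21·20·19·18) / 15! = 739781100339240960000 / 1307674368000 = 565722720.

565722720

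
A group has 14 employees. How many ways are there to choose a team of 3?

This is C(14,3) = 364.

364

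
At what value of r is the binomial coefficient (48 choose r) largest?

24

C(48,r) is maximized at r = 48/2 = 24.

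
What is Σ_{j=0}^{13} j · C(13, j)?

Differentiating (1+x)^13 and setting x=1: Σ j·C(13,j) = 13·2^12 = 53248.

53248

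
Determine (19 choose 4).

3876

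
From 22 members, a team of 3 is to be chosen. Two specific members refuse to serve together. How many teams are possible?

All 3-subsets: C(22,3) = 1540. Those containing both fixed elements: C(20,1) = 20.
1540 − 20 = 1520.

1520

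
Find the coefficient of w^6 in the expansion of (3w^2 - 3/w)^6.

10935

General term: C(6,j)·(3w^2)^j·(-3/w)^(6-j), with w-exponent 2j − 1(6−j) = 3j − 6.
Set 3j − 6 = 6: j = 4.
C(6,4) = 15; 3^4 = 81; (-3)^2 = 9.
Coefficient = 15 · 81 · 9 = 10935.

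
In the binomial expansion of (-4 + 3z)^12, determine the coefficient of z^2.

The general term is C(12,j)·(-4)^j·(3z)^(12-j); the z^2 term has j = 10.
C(12,10) = 66.
Coefficient = C(12,10) · (-4)^10 · 3^2 = 66 · 1048576 · 9 = 622854144.

622854144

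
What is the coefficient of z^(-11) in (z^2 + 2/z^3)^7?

General term: C(7,j)·(z^2)^j·(2/z^3)^(7-j), with z-exponent 2j − 3(7−j) = 5j − 21.
Set 5j − 21 = -11: j = 2.
C(7,2) = 21; 1^2 = 1; 2^5 = 32.
Coefficient = 21 · 1 · 32 = 672.

672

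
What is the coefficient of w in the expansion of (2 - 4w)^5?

-320

The general term is C(5,j)·(2)^j·(-4w)^(5-j); the w^1 term has j = 4.
C(5,4) = 5.
Coefficient = C(5,4) · 2^4 · (-4)^1 = 5 · 16 · (-4) = -320.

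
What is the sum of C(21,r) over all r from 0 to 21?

The entries of row 21 sum to 2^21 = 2097152.

2097152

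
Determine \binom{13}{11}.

78

C(13,11) = C(13,2) by symmetry.
C(13,2) = (13·12) / 2! = 156 / 2 = 78.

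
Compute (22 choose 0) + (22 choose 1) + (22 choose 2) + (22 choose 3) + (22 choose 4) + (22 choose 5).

35443

1 + 22 + 231 + 1540 + 7315 + 26334 = 35443.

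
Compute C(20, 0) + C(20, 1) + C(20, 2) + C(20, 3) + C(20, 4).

1 + 20 + 190 + 1140 + 4845 = 6196.

6196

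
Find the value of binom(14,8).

C(14,8) = C(14,6) by symmetry.
C(14,6) = (14·13·12·11·10·9) / 6! = 2162160 / 720 = 3003.

3003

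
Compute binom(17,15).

136

C(17,15) = C(17,2) by symmetry.
C(17,2) = (17·16) / 2! = 272 / 2 = 136.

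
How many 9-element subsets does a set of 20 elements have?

167960

C(20,9) = (20·19·18·17·16·15·14·13·12) / 9! = 60949324800 / 362880 = 167960.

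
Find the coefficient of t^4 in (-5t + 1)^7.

21875

The general term is C(7,j)·(-5t)^j·(1)^(7-j); the t^4 term has j = 4.
C(7,4) = 35.
Coefficient = C(7,4) · (-5)^4 = 35 · 625 = 21875.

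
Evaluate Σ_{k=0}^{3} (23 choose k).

1 + 23 + 253 + 1771 = 2048.

2048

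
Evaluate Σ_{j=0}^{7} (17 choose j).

41226

1 + 17 + 136 + 680 + 2380 + 6188 + 12376 + 19448 = 41226.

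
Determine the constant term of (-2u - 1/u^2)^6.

240

General term: C(6,j)·(-2u)^j·(-1/u^2)^(6-j), with u-exponent 1j − 2(6−j) = 3j − 12.
Set 3j − 12 = 0: j = 4.
C(6,4) = 15; (-2)^4 = 16; (-1)^2 = 1.
Coefficient = 15 · 16 · 1 = 240.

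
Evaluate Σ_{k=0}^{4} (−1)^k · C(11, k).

210

The partial alternating sum Σ_{k=0}^{4} (−1)^k C(11,k) = (−1)^4 C(10,4) = 210.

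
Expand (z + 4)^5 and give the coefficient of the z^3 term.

160

The general term is C(5,j)·(z)^j·(4)^(5-j); the z^3 term has j = 3.
C(5,3) = 10.
Coefficient = C(5,3) · 4^2 = 10 · 16 = 160.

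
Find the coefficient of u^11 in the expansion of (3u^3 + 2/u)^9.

General term: C(9,j)·(3u^3)^j·(2/u)^(9-j), with u-exponent 3j − 1(9−j) = 4j − 9.
Set 4j − 9 = 11: j = 5.
C(9,5) = 126; 3^5 = 243; 2^4 = 16.
Coefficient = 126 · 243 · 16 = 489888.

489888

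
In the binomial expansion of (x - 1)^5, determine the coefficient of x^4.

-5

The general term is C(5,j)·(x)^j·(-1)^(5-j); the x^4 term has j = 4.
C(5,4) = 5.
Coefficient = C(5,4) · (-1)^1 = 5 · (-1) = -5.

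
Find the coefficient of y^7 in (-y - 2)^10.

960

The general term is C(10,j)·(-y)^j·(-2)^(10-j); the y^7 term has j = 7.
C(10,7) = 120.
Coefficient = C(10,7) · (-1)^7 · (-2)^3 = 120 · (-1) · (-8) = 960.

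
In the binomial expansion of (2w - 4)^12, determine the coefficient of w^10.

1081344

The general term is C(12,j)·(2w)^j·(-4)^(12-j); the w^10 term has j = 10.
C(12,10) = 66.
Coefficient = C(12,10) · 2^10 · (-4)^2 = 66 · 1024 · 16 = 1081344.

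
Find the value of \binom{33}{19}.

818809200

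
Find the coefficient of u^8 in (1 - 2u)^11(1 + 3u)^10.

32565

Coefficient of u^8 = Σ_{j} C(11,j)·(-2)^j·C(10,8-j)·3^(8-j) for j from 0 to 8.
= 295245 + (-5773680) + 33679800 + (-80831520) + 89812800 + (-47900160) + 11975040 + (-1267200) + 42240 = 32565.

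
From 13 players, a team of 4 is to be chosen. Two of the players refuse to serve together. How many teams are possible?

660

All 4-subsets: C(13,4) = 715. Those containing both fixed elements: C(11,2) = 55.
715 − 55 = 660.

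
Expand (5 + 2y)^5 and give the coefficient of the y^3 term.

2000

The general term is C(5,j)·(5)^j·(2y)^(5-j); the y^3 term has j = 2.
C(5,2) = 10.
Coefficient = C(5,2) · 5^2 · 2^3 = 10 · 25 · 8 = 2000.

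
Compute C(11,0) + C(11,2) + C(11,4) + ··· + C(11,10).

Half of (1+1)^11 + (1−1)^11 gives the even-index sum: 2^10 = 1024.

1024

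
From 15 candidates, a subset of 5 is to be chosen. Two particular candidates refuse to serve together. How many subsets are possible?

2717

All 5-subsets: C(15,5) = 3003. Those containing both fixed elements: C(13,3) = 286.
3003 − 286 = 2717.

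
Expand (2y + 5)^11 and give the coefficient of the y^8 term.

5280000

The general term is C(11,j)·(2y)^j·(5)^(11-j); the y^8 term has j = 8.
C(11,8) = 165.
Coefficient = C(11,8) · 2^8 · 5^3 = 165 · 256 · 125 = 5280000.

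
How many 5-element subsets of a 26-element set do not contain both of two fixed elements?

63756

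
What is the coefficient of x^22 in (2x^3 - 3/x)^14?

General term: C(14,j)·(2x^3)^j·(-3/x)^(14-j), with x-exponent 3j − 1(14−j) = 4j − 14.
Set 4j − 14 = 22: j = 9.
C(14,9) = 2002; 2^9 = 512; (-3)^5 = -243.
Coefficient = 2002 · 512 · (-243) = -249080832.

-249080832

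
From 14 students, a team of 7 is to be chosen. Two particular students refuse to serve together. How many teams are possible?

2640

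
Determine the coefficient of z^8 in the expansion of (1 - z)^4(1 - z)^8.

495

(1 - z)^4(1 - z)^8 = (1 - z)^12, so the coefficient of z^8 is C(12,8)·(-1)^8 = 495·1 = 495.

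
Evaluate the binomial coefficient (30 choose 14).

145422675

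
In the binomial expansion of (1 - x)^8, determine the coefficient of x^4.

70

The general term is C(8,j)·(1)^j·(-x)^(8-j); the x^4 term has j = 4.
C(8,4) = 70.
Coefficient = C(8,4) = 70.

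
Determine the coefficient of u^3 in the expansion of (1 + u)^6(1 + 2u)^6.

Coefficient of u^3 = Σ_{j} C(6,j)·1^j·C(6,3-j)·2^(3-j) for j from 0 to 3.
= 160 + 360 + 180 + 20 = 720.

720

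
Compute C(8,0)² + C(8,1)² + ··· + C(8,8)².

12870

Σ C(8,i)² is the coefficient of x^8 in (1+x)^8(1+x)^8 = (1+x)^16, i.e. C(16,8) = 12870.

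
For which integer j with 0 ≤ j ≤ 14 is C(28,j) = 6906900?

C(28,j) increases on 0 ≤ j ≤ 14. C(28,8) = 3108105 and C(28,9) = 6906900, so j = 9.

9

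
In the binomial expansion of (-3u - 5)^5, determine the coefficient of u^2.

-11250

The general term is C(5,j)·(-3u)^j·(-5)^(5-j); the u^2 term has j = 2.
C(5,2) = 10.
Coefficient = C(5,2) · (-3)^2 · (-5)^3 = 10 · 9 · (-125) = -11250.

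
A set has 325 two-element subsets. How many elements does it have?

26

n(n−1)/2 = 325 ⇒ n(n−1) = 650. Since 26·25 = 650, n = 26.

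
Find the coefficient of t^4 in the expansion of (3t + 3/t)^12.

General term: C(12,j)·(3t)^j·(3/t)^(12-j), with t-exponent 1j − 1(12−j) = 2j − 12.
Set 2j − 12 = 4: j = 8.
C(12,8) = 495; 3^8 = 6561; 3^4 = 81.
Coefficient = 495 · 6561 · 81 = 263063295.

263063295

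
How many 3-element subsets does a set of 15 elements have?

455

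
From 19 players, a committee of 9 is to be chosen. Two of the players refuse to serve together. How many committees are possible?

All 9-subsets: C(19,9) = 92378. Those containing both fixed elements: C(17,7) = 19448.
92378 − 19448 = 72930.

72930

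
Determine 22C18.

7315

C(22,18) = C(22,4) by symmetry.
C(22,4) = (22·21·20·19) / 4! = 175560 / 24 = 7315.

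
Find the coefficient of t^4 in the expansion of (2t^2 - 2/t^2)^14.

General term: C(14,j)·(2t^2)^j·(-2/t^2)^(14-j), with t-exponent 2j − 2(14−j) = 4j − 28.
Set 4j − 28 = 4: j = 8.
C(14,8) = 3003; 2^8 = 256; (-2)^6 = 64.
Coefficient = 3003 · 256 · 64 = 49201152.

49201152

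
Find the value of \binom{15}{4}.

1365

C(15,4) = (15·14·13·12) / 4! = 32760 / 24 = 1365.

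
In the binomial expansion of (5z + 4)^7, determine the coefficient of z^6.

437500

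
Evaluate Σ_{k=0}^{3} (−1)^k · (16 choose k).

The partial alternating sum Σ_{k=0}^{3} (−1)^k C(16,k) = (−1)^3 C(15,3) = -455.

-455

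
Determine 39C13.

8122425444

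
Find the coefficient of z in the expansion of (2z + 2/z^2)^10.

General term: C(10,j)·(2z)^j·(2/z^2)^(10-j), with z-exponent 1j − 2(10−j) = 3j − 20.
Set 3j − 20 = 1: j = 7.
C(10,7) = 120; 2^7 = 128; 2^3 = 8.
Coefficient = 120 · 128 · 8 = 122880.

122880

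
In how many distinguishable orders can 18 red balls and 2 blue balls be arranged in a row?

Choose positions for the red balls: C(20,18) = 190.

190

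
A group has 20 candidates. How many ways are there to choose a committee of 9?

167960

This is C(20,9) = 167960.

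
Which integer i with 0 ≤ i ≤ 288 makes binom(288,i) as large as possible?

C(288,i) is maximized at i = 288/2 = 144.

144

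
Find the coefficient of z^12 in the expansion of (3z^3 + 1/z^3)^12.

3247695

General term: C(12,j)·(3z^3)^j·(1/z^3)^(12-j), with z-exponent 3j − 3(12−j) = 6j − 36.
Set 6j − 36 = 12: j = 8.
C(12,8) = 495; 3^8 = 6561; 1^4 = 1.
Coefficient = 495 · 6561 · 1 = 3247695.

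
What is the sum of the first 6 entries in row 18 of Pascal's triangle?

1 + 18 + 153 + 816 + 3060 + 8568 = 12616.

12616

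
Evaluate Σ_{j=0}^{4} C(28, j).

1 + 28 + 378 + 3276 + 20475 = 24158.

24158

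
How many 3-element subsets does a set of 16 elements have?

560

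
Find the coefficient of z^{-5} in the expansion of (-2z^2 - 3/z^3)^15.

-3602776320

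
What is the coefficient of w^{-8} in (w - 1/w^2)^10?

General term: C(10,j)·(w)^j·(-1/w^2)^(10-j), with w-exponent 1j − 2(10−j) = 3j − 20.
Set 3j − 20 = -8: j = 4.
C(10,4) = 210; 1^4 = 1; (-1)^6 = 1.
Coefficient = 210 · 1 · 1 = 210.

210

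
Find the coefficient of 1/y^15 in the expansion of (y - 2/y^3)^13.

General term: C(13,j)·(y)^j·(-2/y^3)^(13-j), with y-exponent 1j − 3(13−j) = 4j − 39.
Set 4j − 39 = -15: j = 6.
C(13,6) = 1716; 1^6 = 1; (-2)^7 = -128.
Coefficient = 1716 · 1 · (-128) = -219648.

-219648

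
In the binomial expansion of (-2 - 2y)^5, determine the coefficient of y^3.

The general term is C(5,j)·(-2)^j·(-2y)^(5-j); the y^3 term has j = 2.
C(5,2) = 10.
Coefficient = C(5,2) · (-2)^2 · (-2)^3 = 10 · 4 · (-8) = -320.

-320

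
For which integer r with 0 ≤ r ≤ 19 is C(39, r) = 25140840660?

C(39,r) increases on 0 ≤ r ≤ 19. C(39,14) = 15084504396 and C(39,15) = 25140840660, so r = 15.

15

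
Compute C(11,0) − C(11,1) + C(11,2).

45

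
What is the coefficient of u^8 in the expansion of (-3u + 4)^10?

The general term is C(10,j)·(-3u)^j·(4)^(10-j); the u^8 term has j = 8.
C(10,8) = 45.
Coefficient = C(10,8) · (-3)^8 · 4^2 = 45 · 6561 · 16 = 4723920.

4723920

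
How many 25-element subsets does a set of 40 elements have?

C(40,25) = C(40,15) by symmetry.
C(40,15) = (40·39·38·37·36·35·34·33·32·31·30·29·28·27·26) / 15! = 52601652673686724608000 / 1307674368000 = 40225345056.

40225345056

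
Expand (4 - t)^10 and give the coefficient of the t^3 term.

The general term is C(10,j)·(4)^j·(-t)^(10-j); the t^3 term has j = 7.
C(10,7) = 120.
Coefficient = C(10,7) · 4^7 · (-1)^3 = 120 · 16384 · (-1) = -1966080.

-1966080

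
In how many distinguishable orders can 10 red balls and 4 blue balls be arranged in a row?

1001

Choose positions for the red balls: C(14,10) = 1001.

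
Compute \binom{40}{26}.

23206929840

C(40,26) = C(40,14) by symmetry.
C(40,14) = (40·39·38·37·36·35·34·33·32·31·30·29·28·27) / 14! = 2023140487449489408000 / 87178291200 = 23206929840.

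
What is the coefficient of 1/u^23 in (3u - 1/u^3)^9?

27

General term: C(9,j)·(3u)^j·(-1/u^3)^(9-j), with u-exponent 1j − 3(9−j) = 4j − 27.
Set 4j − 27 = -23: j = 1.
C(9,1) = 9; 3^1 = 3; (-1)^8 = 1.
Coefficient = 9 · 3 · 1 = 27.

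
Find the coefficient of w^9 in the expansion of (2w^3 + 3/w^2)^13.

160123392

General term: C(13,j)·(2w^3)^j·(3/w^2)^(13-j), with w-exponent 3j − 2(13−j) = 5j − 26.
Set 5j − 26 = 9: j = 7.
C(13,7) = 1716; 2^7 = 128; 3^6 = 729.
Coefficient = 1716 · 128 · 729 = 160123392.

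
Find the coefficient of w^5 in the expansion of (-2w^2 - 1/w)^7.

-560

General term: C(7,j)·(-2w^2)^j·(-1/w)^(7-j), with w-exponent 2j − 1(7−j) = 3j − 7.
Set 3j − 7 = 5: j = 4.
C(7,4) = 35; (-2)^4 = 16; (-1)^3 = -1.
Coefficient = 35 · 16 · (-1) = -560.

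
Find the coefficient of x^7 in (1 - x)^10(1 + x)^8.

112

Coefficient of x^7 = Σ_{j} C(10,j)·(-1)^j·C(8,7-j)·1^(7-j) for j from 0 to 7.
= 8 + (-280) + 2520 + (-8400) + 11760 + (-7056) + 1680 + (-120) = 112.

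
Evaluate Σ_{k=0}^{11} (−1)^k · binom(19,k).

The partial alternating sum Σ_{k=0}^{11} (−1)^k C(19,k) = (−1)^11 C(18,11) = -31824.

-31824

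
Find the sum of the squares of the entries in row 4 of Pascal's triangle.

Σ C(4,j)² is the coefficient of x^4 in (1+x)^4(1+x)^4 = (1+x)^8, i.e. C(8,4) = 70.

70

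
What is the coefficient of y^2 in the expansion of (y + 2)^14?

372736

The general term is C(14,j)·(y)^j·(2)^(14-j); the y^2 term has j = 2.
C(14,2) = 91.
Coefficient = C(14,2) · 2^12 = 91 · 4096 = 372736.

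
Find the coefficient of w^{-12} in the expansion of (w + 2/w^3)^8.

1792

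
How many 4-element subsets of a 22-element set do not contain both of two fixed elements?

7125

All 4-subsets: C(22,4) = 7315. Those containing both fixed elements: C(20,2) = 190.
7315 − 190 = 7125.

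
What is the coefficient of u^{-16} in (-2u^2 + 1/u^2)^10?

General term: C(10,j)·(-2u^2)^j·(1/u^2)^(10-j), with u-exponent 2j − 2(10−j) = 4j − 20.
Set 4j − 20 = -16: j = 1.
C(10,1) = 10; (-2)^1 = -2; 1^9 = 1.
Coefficient = 10 · (-2) · 1 = -20.

-20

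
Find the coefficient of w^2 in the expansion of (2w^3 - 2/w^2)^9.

General term: C(9,j)·(2w^3)^j·(-2/w^2)^(9-j), with w-exponent 3j − 2(9−j) = 5j − 18.
Set 5j − 18 = 2: j = 4.
C(9,4) = 126; 2^4 = 16; (-2)^5 = -32.
Coefficient = 126 · 16 · (-32) = -64512.

-64512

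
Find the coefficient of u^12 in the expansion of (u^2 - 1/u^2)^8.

-8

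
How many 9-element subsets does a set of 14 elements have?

2002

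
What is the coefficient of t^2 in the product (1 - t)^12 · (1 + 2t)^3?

Coefficient of t^2 = Σ_{j} C(12,j)·(-1)^j·C(3,2-j)·2^(2-j) for j from 0 to 2.
= 12 + (-72) + 66 = 6.

6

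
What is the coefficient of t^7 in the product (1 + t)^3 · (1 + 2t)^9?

34848

Coefficient of t^7 = Σ_{j} C(3,j)·1^j·C(9,7-j)·2^(7-j) for j from 0 to 3.
= 4608 + 16128 + 12096 + 2016 = 34848.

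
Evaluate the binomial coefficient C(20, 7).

77520

C(20,7) = (20·19·18·17·16·15·14) / 7! = 390700800 / 5040 = 77520.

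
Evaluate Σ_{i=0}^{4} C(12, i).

1 + 12 + 66 + 220 + 495 = 794.

794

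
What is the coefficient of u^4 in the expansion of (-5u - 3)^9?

The general term is C(9,j)·(-5u)^j·(-3)^(9-j); the u^4 term has j = 4.
C(9,4) = 126.
Coefficient = C(9,4) · (-5)^4 · (-3)^5 = 126 · 625 · (-243) = -19136250.

-19136250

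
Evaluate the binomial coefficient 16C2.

120

C(16,2) = (16·15) / 2! = 240 / 2 = 120.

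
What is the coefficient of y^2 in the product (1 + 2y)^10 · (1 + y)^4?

Coefficient of y^2 = Σ_{j} C(10,j)·2^j·C(4,2-j)·1^(2-j) for j from 0 to 2.
= 6 + 80 + 180 = 266.

266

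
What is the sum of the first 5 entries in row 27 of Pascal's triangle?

1 + 27 + 351 + 2925 + 17550 = 20854.

20854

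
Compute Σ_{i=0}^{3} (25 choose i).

1 + 25 + 300 + 2300 = 2626.

2626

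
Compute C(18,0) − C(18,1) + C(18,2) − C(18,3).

The partial alternating sum Σ_{k=0}^{3} (−1)^k C(18,k) = (−1)^3 C(17,3) = -680.

-680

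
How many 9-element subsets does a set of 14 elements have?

2002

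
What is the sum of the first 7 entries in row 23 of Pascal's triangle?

1 + 23 + 253 + 1771 + 8855 + 33649 + 100947 = 145499.

145499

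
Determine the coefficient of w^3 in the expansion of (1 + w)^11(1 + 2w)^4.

901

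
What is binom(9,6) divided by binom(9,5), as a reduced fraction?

C(n,k+1)/C(n,k) = (n−k)/(k+1) = (9−5)/(5+1) = 4/6 = 2/3.

2/3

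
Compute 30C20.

30045015

C(30,20) = C(30,10) by symmetry.
C(30,10) = (30·29·28·27·26·25·24·23·22·21) / 10! = 109027350432000 / 3628800 = 30045015.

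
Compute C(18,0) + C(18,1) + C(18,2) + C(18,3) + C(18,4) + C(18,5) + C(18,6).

1 + 18 + 153 + 816 + 3060 + 8568 + 18564 = 31180.

31180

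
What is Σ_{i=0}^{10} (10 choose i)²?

184756

Σ C(10,i)² is the coefficient of x^10 in (1+x)^10(1+x)^10 = (1+x)^20, i.e. C(20,10) = 184756.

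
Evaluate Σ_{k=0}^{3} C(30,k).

1 + 30 + 435 + 4060 = 4526.

4526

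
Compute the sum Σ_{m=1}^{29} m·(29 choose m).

7784628224

Differentiating (1+x)^29 and setting x=1: Σ m·C(29,m) = 29·2^28 = 7784628224.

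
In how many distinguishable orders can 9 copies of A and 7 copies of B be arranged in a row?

Choose positions for the A's: C(16,9) = 11440.

11440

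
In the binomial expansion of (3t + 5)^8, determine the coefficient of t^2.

3937500

The general term is C(8,j)·(3t)^j·(5)^(8-j); the t^2 term has j = 2.
C(8,2) = 28.
Coefficient = C(8,2) · 3^2 · 5^6 = 28 · 9 · 15625 = 3937500.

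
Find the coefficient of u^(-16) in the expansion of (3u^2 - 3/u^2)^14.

-1741000716

General term: C(14,j)·(3u^2)^j·(-3/u^2)^(14-j), with u-exponent 2j − 2(14−j) = 4j − 28.
Set 4j − 28 = -16: j = 3.
C(14,3) = 364; 3^3 = 27; (-3)^11 = -177147.
Coefficient = 364 · 27 · (-177147) = -1741000716.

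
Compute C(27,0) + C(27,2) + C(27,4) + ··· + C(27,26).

67108864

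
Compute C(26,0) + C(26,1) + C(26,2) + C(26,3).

2952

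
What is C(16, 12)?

1820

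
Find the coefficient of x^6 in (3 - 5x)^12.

10524937500

The general term is C(12,j)·(3)^j·(-5x)^(12-j); the x^6 term has j = 6.
C(12,6) = 924.
Coefficient = C(12,6) · 3^6 · (-5)^6 = 924 · 729 · 15625 = 10524937500.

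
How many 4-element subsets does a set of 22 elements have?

C(22,4) = (22·21·20·19) / 4! = 175560 / 24 = 7315.

7315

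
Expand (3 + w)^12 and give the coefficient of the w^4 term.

3247695

The general term is C(12,j)·(3)^j·(w)^(12-j); the w^4 term has j = 8.
C(12,8) = 495.
Coefficient = C(12,8) · 3^8 = 495 · 6561 = 3247695.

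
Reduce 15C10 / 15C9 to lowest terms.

3/5

C(n,k+1)/C(n,k) = (n−k)/(k+1) = (15−9)/(9+1) = 6/10 = 3/5.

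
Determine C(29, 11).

34597290

C(29,11) = (29·28·27·26·25·24·23·22·21·20·19) / 11! = 1381013105472000 / 39916800 = 34597290.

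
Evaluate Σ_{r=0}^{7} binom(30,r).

2804012

1 + 30 + 435 + 4060 + 27405 + 142506 + 593775 + 2035800 = 2804012.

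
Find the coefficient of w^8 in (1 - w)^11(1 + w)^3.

Coefficient of w^8 = Σ_{j} C(11,j)·(-1)^j·C(3,8-j)·1^(8-j) for j from 5 to 8.
= (-462) + 1386 + (-990) + 165 = 99.

99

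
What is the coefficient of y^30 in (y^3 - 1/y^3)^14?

91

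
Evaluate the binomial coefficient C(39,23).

C(39,23) = C(39,16) by symmetry.
C(39,16) = (39·38·37·36·35·34·33·32·31·30·29·28·27·26·25·24) / 16! = 789024790105300869120000 / 20922789888000 = 37711260990.

37711260990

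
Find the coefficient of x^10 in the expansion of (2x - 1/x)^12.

General term: C(12,j)·(2x)^j·(-1/x)^(12-j), with x-exponent 1j − 1(12−j) = 2j − 12.
Set 2j − 12 = 10: j = 11.
C(12,11) = 12; 2^11 = 2048; (-1)^1 = -1.
Coefficient = 12 · 2048 · (-1) = -24576.

-24576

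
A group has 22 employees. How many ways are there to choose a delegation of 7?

170544

This is C(22,7) = 170544.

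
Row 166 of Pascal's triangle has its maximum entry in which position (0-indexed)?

C(166,j) is maximized at j = 166/2 = 83.

83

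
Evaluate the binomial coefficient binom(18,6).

18564

C(18,6) = (18·17·16·15·14·13) / 6! = 13366080 / 720 = 18564.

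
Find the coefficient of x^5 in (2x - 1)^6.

-192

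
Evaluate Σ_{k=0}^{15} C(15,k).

32768

Setting x = 1 in (1+x)^15 gives Σ C(15,k) = 2^15 = 32768.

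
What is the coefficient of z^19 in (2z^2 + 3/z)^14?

General term: C(14,j)·(2z^2)^j·(3/z)^(14-j), with z-exponent 2j − 1(14−j) = 3j − 14.
Set 3j − 14 = 19: j = 11.
C(14,11) = 364; 2^11 = 2048; 3^3 = 27.
Coefficient = 364 · 2048 · 27 = 20127744.

20127744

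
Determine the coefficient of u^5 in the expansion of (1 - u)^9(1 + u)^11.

Coefficient of u^5 = Σ_{j} C(9,j)·(-1)^j·C(11,5-j)·1^(5-j) for j from 0 to 5.
= 462 + (-2970) + 5940 + (-4620) + 1386 + (-126) = 72.

72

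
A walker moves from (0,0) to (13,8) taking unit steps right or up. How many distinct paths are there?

Each path is a sequence of 21 steps with 13 rights: C(21,13) = 203490.

203490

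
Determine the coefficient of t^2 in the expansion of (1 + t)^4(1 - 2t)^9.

Coefficient of t^2 = Σ_{j} C(4,j)·1^j·C(9,2-j)·(-2)^(2-j) for j from 0 to 2.
= 144 + (-72) + 6 = 78.

78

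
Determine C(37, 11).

854992152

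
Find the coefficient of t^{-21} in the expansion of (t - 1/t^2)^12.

General term: C(12,j)·(t)^j·(-1/t^2)^(12-j), with t-exponent 1j − 2(12−j) = 3j − 24.
Set 3j − 24 = -21: j = 1.
C(12,1) = 12; 1^1 = 1; (-1)^11 = -1.
Coefficient = 12 · 1 · (-1) = -12.

-12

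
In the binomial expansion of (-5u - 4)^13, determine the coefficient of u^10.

-178750000000

The general term is C(13,j)·(-5u)^j·(-4)^(13-j); the u^10 term has j = 10.
C(13,10) = 286.
Coefficient = C(13,10) · (-5)^10 · (-4)^3 = 286 · 9765625 · (-64) = -178750000000.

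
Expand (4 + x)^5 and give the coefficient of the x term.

The general term is C(5,j)·(4)^j·(x)^(5-j); the x^1 term has j = 4.
C(5,4) = 5.
Coefficient = C(5,4) · 4^4 = 5 · 256 = 1280.

1280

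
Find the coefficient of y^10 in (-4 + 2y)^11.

-45056

The general term is C(11,j)·(-4)^j·(2y)^(11-j); the y^10 term has j = 1.
C(11,1) = 11.
Coefficient = C(11,1) · (-4)^1 · 2^10 = 11 · (-4) · 1024 = -45056.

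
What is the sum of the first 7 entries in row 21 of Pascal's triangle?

1 + 21 + 210 + 1330 + 5985 + 20349 + 54264 = 82160.

82160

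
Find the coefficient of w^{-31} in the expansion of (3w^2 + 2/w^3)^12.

General term: C(12,j)·(3w^2)^j·(2/w^3)^(12-j), with w-exponent 2j − 3(12−j) = 5j − 36.
Set 5j − 36 = -31: j = 1.
C(12,1) = 12; 3^1 = 3; 2^11 = 2048.
Coefficient = 12 · 3 · 2048 = 73728.

73728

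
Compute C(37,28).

C(37,28) = C(37,9) by symmetry.
C(37,9) = (37·36·35·34·33·32·31·30·29) / 9! = 45143585625600 / 362880 = 124403620.

124403620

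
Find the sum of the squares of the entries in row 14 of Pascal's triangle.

Σ C(14,i)² is the coefficient of x^14 in (1+x)^14(1+x)^14 = (1+x)^28, i.e. C(28,14) = 40116600.

40116600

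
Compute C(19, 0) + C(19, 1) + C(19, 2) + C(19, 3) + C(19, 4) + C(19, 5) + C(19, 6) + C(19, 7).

94184

1 + 19 + 171 + 969 + 3876 + 11628 + 27132 + 50388 = 94184.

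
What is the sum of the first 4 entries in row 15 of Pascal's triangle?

1 + 15 + 105 + 455 = 576.

576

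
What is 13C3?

286

C(13,3) = (13·12·11) / 3! = 1716 / 6 = 286.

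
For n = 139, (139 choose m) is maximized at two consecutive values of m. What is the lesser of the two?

For odd n = 139, C(139,m) peaks at m = (n−1)/2 and (n+1)/2; the lesser is 69.

69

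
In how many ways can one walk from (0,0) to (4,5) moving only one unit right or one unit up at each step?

Each path is a sequence of 9 steps with 4 rights: C(9,4) = 126.

126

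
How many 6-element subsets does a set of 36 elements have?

C(36,6) = (36·35·34·33·32·31) / 6! = 1402410240 / 720 = 1947792.

1947792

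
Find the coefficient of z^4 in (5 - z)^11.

The general term is C(11,j)·(5)^j·(-z)^(11-j); the z^4 term has j = 7.
C(11,7) = 330.
Coefficient = C(11,7) · 5^7 = 330 · 78125 = 25781250.

25781250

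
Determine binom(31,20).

C(31,20) = C(31,11) by symmetry.
C(31,11) = (31·30·29·28·27·26·25·24·23·22·21) / 11! = 3379847863392000 / 39916800 = 84672315.

84672315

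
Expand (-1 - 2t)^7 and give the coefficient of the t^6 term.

The general term is C(7,j)·(-1)^j·(-2t)^(7-j); the t^6 term has j = 1.
C(7,1) = 7.
Coefficient = C(7,1) · (-1)^1 · (-2)^6 = 7 · (-1) · 64 = -448.

-448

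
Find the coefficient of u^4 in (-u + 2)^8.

The general term is C(8,j)·(-u)^j·(2)^(8-j); the u^4 term has j = 4.
C(8,4) = 70.
Coefficient = C(8,4) · 2^4 = 70 · 16 = 1120.

1120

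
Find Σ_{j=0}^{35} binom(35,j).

34359738368

Setting x = 1 in (1+x)^35 gives Σ C(35,j) = 2^35 = 34359738368.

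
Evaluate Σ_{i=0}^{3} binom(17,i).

834

1 + 17 + 136 + 680 = 834.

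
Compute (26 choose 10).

C(26,10) = (26·25·24·23·22·21·20·19·18·17) / 10! = 19275223968000 / 3628800 = 5311735.

5311735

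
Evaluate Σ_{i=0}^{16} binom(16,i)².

By Vandermonde's identity, Σ C(16,i)² = C(32,16) = 601080390.

601080390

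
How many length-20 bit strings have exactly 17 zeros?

1140

Choose the 17 positions: C(20,17) = 1140.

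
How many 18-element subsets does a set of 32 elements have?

C(32,18) = C(32,14) by symmetry.
C(32,14) = (32·31·30·29·28·27·26·25·24·23·22·21·20·19) / 14! = 41098950018846720000 / 87178291200 = 471435600.

471435600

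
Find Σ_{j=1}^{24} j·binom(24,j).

201326592

Since j·C(24,j) = 24·C(23,j−1), the sum is 24·2^23 = 24·8388608 = 201326592.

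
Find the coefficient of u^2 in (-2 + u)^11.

The general term is C(11,j)·(-2)^j·(u)^(11-j); the u^2 term has j = 9.
C(11,9) = 55.
Coefficient = C(11,9) · (-2)^9 = 55 · (-512) = -28160.

-28160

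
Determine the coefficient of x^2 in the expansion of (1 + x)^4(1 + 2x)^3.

42

Coefficient of x^2 = Σ_{j} C(4,j)·1^j·C(3,2-j)·2^(2-j) for j from 0 to 2.
= 12 + 24 + 6 = 42.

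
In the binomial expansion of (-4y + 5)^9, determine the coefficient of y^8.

2949120

The general term is C(9,j)·(-4y)^j·(5)^(9-j); the y^8 term has j = 8.
C(9,8) = 9.
Coefficient = C(9,8) · (-4)^8 · 5^1 = 9 · 65536 · 5 = 2949120.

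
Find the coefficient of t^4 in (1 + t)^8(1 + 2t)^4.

Coefficient of t^4 = Σ_{j} C(8,j)·1^j·C(4,4-j)·2^(4-j) for j from 0 to 4.
= 16 + 256 + 672 + 448 + 70 = 1462.

1462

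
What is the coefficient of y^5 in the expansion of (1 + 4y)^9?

The general term is C(9,j)·(1)^j·(4y)^(9-j); the y^5 term has j = 4.
C(9,4) = 126.
Coefficient = C(9,4) · 4^5 = 126 · 1024 = 129024.

129024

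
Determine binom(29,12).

51895935

C(29,12) = (29·28·27·26·25·24·23·22·21·20·19·18) / 12! = 24858235898496000 / 479001600 = 51895935.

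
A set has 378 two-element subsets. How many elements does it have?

n(n−1)/2 = 378 ⇒ n(n−1) = 756. Since 28·27 = 756, n = 28.

28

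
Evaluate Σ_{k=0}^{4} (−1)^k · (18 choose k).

2380

The partial alternating sum Σ_{k=0}^{4} (−1)^k C(18,k) = (−1)^4 C(17,4) = 2380.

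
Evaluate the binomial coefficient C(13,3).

286

C(13,3) = (13·12·11) / 3! = 1716 / 6 = 286.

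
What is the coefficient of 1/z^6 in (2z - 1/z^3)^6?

General term: C(6,j)·(2z)^j·(-1/z^3)^(6-j), with z-exponent 1j − 3(6−j) = 4j − 18.
Set 4j − 18 = -6: j = 3.
C(6,3) = 20; 2^3 = 8; (-1)^3 = -1.
Coefficient = 20 · 8 · (-1) = -160.

-160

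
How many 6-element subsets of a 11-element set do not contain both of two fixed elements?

All 6-subsets: C(11,6) = 462. Those containing both fixed elements: C(9,4) = 126.
462 − 126 = 336.

336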